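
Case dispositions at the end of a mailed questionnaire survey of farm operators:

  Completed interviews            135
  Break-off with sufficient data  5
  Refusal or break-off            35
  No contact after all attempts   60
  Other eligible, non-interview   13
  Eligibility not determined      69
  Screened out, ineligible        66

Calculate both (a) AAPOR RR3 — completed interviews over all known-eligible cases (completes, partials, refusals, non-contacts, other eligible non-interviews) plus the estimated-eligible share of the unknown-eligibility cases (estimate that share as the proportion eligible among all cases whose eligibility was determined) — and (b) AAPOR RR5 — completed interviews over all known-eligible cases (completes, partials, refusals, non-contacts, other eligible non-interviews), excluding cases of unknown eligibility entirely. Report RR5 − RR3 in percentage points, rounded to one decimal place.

9.8

Numerator → 135
Known eligible → 135 + 5 + 35 + 60 + 13 = 248
e = 248 / (248 + 66) = 248 / 314 = 0.7898
Eligible share of unknowns → 0.7898 × 69 = 54.50
Base → 248 + 54.50 = 302.50
RR3 = 135 / 302.50 = 0.4463
Base → 135 + 5 + 35 + 60 + 13 = 248
RR5 = 135 / 248 = 0.5444
Difference = 54.44 − 44.63 = 9.81 percentage points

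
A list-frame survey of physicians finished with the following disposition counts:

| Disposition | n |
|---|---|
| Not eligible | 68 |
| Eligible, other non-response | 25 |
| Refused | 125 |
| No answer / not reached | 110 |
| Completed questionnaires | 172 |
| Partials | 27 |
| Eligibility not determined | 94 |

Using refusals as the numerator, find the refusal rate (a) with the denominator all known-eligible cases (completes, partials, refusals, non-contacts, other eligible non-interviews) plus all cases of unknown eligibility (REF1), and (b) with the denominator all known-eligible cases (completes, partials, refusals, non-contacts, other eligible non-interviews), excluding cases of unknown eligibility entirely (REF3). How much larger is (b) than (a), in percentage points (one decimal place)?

Numerator: 125
Base: 172 + 27 + 125 + 110 + 25 + 94 = 553
REF1 = 125 / 553 = 0.2260
Base: 172 + 27 + 125 + 110 + 25 = 459
REF3 = 125 / 459 = 0.2723
Difference = 27.23 − 22.60 = 4.63 percentage points

4.6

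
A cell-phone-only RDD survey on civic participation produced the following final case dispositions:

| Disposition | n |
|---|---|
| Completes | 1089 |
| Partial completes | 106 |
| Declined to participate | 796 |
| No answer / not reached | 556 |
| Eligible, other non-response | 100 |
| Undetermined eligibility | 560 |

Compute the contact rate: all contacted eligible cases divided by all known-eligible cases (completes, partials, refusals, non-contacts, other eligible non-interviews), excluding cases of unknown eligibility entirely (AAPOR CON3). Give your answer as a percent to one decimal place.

Top: 1089 + 106 + 796 + 100 = 2091
Denom: 1089 + 106 + 796 + 556 + 100 = 2647
CON3 = 2091 / 2647 = 0.7900

79.0%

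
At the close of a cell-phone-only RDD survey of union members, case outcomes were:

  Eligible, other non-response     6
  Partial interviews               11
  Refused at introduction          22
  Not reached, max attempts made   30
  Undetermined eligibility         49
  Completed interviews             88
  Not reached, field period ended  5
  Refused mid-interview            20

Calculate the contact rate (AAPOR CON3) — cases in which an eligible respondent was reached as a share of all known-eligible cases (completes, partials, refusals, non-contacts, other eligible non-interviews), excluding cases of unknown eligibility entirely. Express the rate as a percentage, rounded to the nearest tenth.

80.8%

Refusals = 22 + 20 = 42
No answer / not reached = 5 + 30 = 35
Num: 88 + 11 + 42 + 6 = 147
Denominator: 88 + 11 + 42 + 35 + 6 = 182
CON3 = 147 / 182 = 0.8077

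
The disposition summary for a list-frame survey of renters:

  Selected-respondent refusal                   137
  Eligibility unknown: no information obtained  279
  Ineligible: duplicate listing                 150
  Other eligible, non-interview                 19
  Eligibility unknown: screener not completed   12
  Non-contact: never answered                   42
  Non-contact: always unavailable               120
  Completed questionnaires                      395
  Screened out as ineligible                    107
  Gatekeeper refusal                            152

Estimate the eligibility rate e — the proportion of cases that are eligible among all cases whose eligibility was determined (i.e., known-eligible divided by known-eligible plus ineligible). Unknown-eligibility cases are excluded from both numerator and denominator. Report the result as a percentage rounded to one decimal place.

Refusal or break-off = 152 + 137 = 289
Non-contacts = 42 + 120 = 162
Unknown if eligible = 12 + 279 = 291
Not eligible = 107 + 150 = 257
Eligible (known) = 395 + 289 + 162 + 19 = 865
e = 865 / (865 + 257) = 865 / 1122 = 0.7709

77.1%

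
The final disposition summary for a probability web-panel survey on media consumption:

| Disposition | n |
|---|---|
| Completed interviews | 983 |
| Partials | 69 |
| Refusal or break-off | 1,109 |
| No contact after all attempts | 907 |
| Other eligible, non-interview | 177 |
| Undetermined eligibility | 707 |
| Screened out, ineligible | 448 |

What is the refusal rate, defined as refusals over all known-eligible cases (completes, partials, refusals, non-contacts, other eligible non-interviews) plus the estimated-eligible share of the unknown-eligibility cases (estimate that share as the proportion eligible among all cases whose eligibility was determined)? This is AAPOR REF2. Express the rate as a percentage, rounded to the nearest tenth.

28.7%

Num = 1109
Known eligible = 983 + 69 + 1109 + 907 + 177 = 3245
e = 3245 / (3245 + 448) = 3245 / 3693 = 0.8787
e × U = 0.8787 × 707 = 621.24
Denominator = 3245 + 621.24 = 3866.24
REF2 = 1109 / 3866.24 = 0.2868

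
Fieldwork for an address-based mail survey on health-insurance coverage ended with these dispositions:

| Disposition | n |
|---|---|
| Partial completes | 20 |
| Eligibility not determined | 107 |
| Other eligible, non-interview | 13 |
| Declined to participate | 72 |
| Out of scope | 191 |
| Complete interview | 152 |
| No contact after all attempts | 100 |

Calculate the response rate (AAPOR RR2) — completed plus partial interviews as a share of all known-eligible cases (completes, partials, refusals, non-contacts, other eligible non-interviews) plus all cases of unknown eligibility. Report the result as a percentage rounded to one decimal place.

37.1%

Numerator → 152 + 20 = 172
Base → 152 + 20 + 72 + 100 + 13 + 107 = 464
RR2 = 172 / 464 = 0.3707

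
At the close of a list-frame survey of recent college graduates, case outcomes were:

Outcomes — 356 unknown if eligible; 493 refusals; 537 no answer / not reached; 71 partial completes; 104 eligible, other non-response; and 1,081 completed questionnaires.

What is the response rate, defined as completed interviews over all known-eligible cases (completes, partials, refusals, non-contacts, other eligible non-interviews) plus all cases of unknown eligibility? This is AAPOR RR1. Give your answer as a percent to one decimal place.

Num = 1081
Base = 1081 + 71 + 493 + 537 + 104 + 356 = 2642
RR1 = 1081 / 2642 = 0.4092

40.9%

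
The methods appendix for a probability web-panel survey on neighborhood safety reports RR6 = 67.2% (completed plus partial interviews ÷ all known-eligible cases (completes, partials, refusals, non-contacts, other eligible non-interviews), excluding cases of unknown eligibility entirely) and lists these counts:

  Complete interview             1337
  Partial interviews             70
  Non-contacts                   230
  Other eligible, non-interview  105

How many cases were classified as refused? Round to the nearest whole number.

352

Numerator = 1337 + 70 = 1407
RR6 = 1407 / D = 0.672
D = 1407 / 0.672 = 2093.8
Rest of base = 1742
refused = 2093.8 − 1742 ≈ 352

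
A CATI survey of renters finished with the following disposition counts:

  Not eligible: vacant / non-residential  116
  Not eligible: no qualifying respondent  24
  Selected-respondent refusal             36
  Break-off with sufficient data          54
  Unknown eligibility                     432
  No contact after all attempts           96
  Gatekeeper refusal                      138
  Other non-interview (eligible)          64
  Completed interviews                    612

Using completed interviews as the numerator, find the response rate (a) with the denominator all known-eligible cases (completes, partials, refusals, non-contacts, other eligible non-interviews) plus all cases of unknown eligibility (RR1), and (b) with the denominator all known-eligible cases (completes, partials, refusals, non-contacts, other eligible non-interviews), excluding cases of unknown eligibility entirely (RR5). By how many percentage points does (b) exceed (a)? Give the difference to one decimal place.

18.5

Refusals = 138 + 36 = 174
Screened out, ineligible = 24 + 116 = 140
Top → 612
Denom → 612 + 54 + 174 + 96 + 64 + 432 = 1432
RR1 = 612 / 1432 = 0.4274
Denom → 612 + 54 + 174 + 96 + 64 = 1000
RR5 = 612 / 1000 = 0.6120
Difference = 61.20 − 42.74 = 18.46 percentage points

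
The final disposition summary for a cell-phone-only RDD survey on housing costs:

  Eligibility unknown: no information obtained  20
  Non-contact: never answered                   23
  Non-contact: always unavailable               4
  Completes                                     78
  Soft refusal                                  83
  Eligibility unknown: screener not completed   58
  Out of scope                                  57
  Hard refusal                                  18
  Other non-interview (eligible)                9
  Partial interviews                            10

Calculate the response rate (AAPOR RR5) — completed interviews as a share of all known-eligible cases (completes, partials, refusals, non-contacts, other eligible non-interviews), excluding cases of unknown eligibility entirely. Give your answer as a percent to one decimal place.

Refused = 18 + 83 = 101
No contact after all attempts = 23 + 4 = 27
Unknown eligibility = 58 + 20 = 78
Num: 78
Denom: 78 + 10 + 101 + 27 + 9 = 225
RR5 = 78 / 225 = 0.3467

34.7%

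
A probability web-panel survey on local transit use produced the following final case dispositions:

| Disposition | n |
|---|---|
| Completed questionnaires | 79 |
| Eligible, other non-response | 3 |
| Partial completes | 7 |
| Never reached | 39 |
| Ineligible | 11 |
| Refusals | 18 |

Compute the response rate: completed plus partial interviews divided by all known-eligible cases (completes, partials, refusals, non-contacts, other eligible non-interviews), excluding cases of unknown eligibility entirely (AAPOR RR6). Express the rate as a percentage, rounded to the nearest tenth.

Numerator → 79 + 7 = 86
Denominator → 79 + 7 + 18 + 39 + 3 = 146
RR6 = 86 / 146 = 0.5890

58.9%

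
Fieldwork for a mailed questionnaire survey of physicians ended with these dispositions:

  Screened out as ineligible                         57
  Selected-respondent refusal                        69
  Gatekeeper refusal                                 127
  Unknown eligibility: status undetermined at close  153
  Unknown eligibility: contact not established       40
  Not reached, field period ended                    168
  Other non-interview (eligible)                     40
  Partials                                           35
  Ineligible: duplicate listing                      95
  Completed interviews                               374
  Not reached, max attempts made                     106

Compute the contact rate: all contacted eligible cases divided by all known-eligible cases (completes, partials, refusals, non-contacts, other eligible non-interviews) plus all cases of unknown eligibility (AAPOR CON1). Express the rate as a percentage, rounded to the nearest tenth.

58.0%

Refusals = 127 + 69 = 196
No contact after all attempts = 168 + 106 = 274
Eligibility not determined = 40 + 153 = 193
Out of scope = 57 + 95 = 152
Num: 374 + 35 + 196 + 40 = 645
Denom: 374 + 35 + 196 + 274 + 40 + 193 = 1112
CON1 = 645 / 1112 = 0.5800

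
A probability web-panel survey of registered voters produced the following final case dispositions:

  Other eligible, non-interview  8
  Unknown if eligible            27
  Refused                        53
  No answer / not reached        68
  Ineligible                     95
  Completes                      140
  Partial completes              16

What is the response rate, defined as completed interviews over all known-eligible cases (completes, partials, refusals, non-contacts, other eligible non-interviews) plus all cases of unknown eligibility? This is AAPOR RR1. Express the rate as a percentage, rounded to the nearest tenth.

44.9%

Num → 140
Denom → 140 + 16 + 53 + 68 + 8 + 27 = 312
RR1 = 140 / 312 = 0.4487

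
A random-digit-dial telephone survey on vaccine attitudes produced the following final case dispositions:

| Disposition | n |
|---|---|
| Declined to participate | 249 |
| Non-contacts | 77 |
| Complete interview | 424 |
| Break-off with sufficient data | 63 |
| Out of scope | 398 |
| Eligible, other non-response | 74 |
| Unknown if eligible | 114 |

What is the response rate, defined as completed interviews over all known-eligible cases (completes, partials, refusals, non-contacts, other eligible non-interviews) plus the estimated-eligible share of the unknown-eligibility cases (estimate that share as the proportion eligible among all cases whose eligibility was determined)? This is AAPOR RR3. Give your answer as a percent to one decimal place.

43.9%

Numerator = 424
Eligible (known) = 424 + 63 + 249 + 77 + 74 = 887
e = 887 / (887 + 398) = 887 / 1285 = 0.6903
e × U = 0.6903 × 114 = 78.69
Base = 887 + 78.69 = 965.69
RR3 = 424 / 965.69 = 0.4391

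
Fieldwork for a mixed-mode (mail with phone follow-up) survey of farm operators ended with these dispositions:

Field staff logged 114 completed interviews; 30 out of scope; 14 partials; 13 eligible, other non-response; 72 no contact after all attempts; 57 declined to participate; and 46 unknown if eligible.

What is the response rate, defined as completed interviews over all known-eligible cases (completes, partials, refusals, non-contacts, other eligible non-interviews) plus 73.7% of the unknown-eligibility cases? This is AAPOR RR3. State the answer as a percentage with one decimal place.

37.5%

Top → 114
Eligible (known) → 114 + 14 + 57 + 72 + 13 = 270
Estimated eligible among unknowns → 0.7370 × 46 = 33.90
Denom → 270 + 33.90 = 303.90
RR3 = 114 / 303.90 = 0.3751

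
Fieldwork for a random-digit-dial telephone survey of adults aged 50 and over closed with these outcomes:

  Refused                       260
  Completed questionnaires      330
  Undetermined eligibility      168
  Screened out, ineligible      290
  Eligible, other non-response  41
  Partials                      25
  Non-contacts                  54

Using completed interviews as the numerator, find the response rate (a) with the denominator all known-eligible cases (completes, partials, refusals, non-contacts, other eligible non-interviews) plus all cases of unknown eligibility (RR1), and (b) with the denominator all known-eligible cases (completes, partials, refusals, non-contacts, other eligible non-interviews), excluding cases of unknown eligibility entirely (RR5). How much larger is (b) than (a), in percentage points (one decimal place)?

8.9

Top: 330
Base: 330 + 25 + 260 + 54 + 41 + 168 = 878
RR1 = 330 / 878 = 0.3759
Base: 330 + 25 + 260 + 54 + 41 = 710
RR5 = 330 / 710 = 0.4648
Difference = 46.48 − 37.59 = 8.89 percentage points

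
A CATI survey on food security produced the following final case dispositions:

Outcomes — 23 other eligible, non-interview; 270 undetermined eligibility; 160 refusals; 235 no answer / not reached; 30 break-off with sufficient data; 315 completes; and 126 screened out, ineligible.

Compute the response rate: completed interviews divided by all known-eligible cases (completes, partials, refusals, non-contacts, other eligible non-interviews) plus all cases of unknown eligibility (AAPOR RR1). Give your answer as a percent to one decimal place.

30.5%

Top: 315
Denominator: 315 + 30 + 160 + 235 + 23 + 270 = 1033
RR1 = 315 / 1033 = 0.3049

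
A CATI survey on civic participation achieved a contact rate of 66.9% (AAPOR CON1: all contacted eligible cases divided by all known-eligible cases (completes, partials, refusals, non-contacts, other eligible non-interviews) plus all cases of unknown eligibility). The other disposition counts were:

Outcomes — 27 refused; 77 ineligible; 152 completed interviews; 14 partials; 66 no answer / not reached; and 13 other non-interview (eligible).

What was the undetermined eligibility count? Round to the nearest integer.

Numerator → 152 + 14 + 27 + 13 = 206
CON1 = 206 / D = 0.669
D = 206 / 0.669 = 307.9
Other denominator terms total 272
undetermined eligibility = 307.9 − 272 ≈ 36

36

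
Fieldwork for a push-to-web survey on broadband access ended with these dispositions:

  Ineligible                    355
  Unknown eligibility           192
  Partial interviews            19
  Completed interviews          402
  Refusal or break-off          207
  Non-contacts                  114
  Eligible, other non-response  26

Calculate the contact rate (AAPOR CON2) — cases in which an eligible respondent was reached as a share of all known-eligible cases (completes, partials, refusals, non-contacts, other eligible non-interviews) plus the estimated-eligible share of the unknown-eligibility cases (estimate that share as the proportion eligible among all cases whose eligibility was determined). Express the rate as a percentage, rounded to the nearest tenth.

Numerator → 402 + 19 + 207 + 26 = 654
Eligible (known) → 402 + 19 + 207 + 114 + 26 = 768
e = 768 / (768 + 355) = 768 / 1123 = 0.6839
Estimated eligible among unknowns → 0.6839 × 192 = 131.31
Denom → 768 + 131.31 = 899.31
CON2 = 654 / 899.31 = 0.7272

72.7%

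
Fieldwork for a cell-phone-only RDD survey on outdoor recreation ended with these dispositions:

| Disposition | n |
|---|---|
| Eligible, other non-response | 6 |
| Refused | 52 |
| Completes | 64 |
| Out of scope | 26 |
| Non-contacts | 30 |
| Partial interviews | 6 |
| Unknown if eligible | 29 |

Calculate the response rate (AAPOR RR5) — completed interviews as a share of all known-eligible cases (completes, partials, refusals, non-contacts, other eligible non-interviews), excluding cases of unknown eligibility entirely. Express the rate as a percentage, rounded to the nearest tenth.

40.5%

Top: 64
Base: 64 + 6 + 52 + 30 + 6 = 158
RR5 = 64 / 158 = 0.4051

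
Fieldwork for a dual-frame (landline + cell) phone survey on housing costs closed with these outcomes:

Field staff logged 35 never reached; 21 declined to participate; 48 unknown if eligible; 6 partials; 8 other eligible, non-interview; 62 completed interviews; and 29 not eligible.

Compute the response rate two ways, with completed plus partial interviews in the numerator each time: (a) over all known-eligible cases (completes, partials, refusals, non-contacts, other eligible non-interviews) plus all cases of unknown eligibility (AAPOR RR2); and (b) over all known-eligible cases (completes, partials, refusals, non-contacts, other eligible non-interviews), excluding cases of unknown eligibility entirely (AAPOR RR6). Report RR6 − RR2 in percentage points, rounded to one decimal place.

Num → 62 + 6 = 68
Denominator → 62 + 6 + 21 + 35 + 8 + 48 = 180
RR2 = 68 / 180 = 0.3778
Denominator → 62 + 6 + 21 + 35 + 8 = 132
RR6 = 68 / 132 = 0.5152
Difference = 51.52 − 37.78 = 13.74 percentage points

13.7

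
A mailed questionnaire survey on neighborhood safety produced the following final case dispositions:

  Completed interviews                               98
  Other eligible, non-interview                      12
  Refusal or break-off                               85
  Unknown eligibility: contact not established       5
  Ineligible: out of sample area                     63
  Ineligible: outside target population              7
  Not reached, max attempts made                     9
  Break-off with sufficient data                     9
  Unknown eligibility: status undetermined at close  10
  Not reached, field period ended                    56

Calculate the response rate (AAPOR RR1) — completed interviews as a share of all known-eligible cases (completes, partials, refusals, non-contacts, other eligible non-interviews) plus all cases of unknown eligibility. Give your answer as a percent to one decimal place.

34.5%

Non-contacts = 56 + 9 = 65
Unknown eligibility = 5 + 10 = 15
Out of scope = 7 + 63 = 70
Num: 98
Denom: 98 + 9 + 85 + 65 + 12 + 15 = 284
RR1 = 98 / 284 = 0.3451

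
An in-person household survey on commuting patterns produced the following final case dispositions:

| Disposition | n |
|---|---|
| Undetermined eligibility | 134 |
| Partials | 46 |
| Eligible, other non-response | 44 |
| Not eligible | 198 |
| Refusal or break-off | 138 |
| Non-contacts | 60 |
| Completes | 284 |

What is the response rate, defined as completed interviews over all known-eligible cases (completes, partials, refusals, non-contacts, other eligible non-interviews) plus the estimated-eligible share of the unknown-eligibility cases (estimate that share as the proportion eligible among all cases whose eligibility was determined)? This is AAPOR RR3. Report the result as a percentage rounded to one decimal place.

Top = 284
Known eligible = 284 + 46 + 138 + 60 + 44 = 572
e = 572 / (572 + 198) = 572 / 770 = 0.7429
Eligible share of unknowns = 0.7429 × 134 = 99.55
Denominator = 572 + 99.55 = 671.55
RR3 = 284 / 671.55 = 0.4229

42.3%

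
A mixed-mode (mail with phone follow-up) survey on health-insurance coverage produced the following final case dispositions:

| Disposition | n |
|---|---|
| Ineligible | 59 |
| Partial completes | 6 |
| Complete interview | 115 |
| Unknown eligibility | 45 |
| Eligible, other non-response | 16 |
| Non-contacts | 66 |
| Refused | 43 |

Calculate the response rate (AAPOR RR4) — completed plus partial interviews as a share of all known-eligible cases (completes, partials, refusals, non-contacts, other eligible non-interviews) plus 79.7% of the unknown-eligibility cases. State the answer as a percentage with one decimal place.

Numerator → 115 + 6 = 121
Known eligible → 115 + 6 + 43 + 66 + 16 = 246
Eligible share of unknowns → 0.7970 × 45 = 35.87
Denom → 246 + 35.87 = 281.87
RR4 = 121 / 281.87 = 0.4293

42.9%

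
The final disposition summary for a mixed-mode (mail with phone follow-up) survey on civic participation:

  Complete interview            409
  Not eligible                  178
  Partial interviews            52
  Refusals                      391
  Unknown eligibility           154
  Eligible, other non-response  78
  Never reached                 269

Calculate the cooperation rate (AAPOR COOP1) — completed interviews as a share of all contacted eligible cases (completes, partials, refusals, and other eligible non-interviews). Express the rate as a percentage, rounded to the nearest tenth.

Numerator → 409
Base → 409 + 52 + 391 + 78 = 930
COOP1 = 409 / 930 = 0.4398

44.0%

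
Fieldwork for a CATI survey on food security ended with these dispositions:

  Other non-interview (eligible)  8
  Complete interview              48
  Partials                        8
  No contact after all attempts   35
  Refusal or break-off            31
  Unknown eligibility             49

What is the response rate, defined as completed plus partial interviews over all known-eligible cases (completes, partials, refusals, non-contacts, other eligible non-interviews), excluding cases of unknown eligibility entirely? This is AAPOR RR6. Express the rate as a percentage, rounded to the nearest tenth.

43.1%

Numerator: 48 + 8 = 56
Denom: 48 + 8 + 31 + 35 + 8 = 130
RR6 = 56 / 130 = 0.4308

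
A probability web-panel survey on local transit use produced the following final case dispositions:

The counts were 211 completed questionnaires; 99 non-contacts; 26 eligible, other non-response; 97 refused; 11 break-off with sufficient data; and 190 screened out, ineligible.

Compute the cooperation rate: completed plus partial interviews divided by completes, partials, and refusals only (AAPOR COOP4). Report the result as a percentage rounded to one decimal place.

69.6%

Num = 211 + 11 = 222
Denom = 211 + 11 + 97 = 319
COOP4 = 222 / 319 = 0.6959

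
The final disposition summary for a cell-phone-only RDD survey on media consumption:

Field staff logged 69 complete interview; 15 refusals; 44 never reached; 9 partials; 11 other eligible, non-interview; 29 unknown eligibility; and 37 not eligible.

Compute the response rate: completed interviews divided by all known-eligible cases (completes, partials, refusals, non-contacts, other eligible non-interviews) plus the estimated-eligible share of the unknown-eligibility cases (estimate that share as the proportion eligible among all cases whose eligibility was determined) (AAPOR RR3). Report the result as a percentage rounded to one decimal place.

Num = 69
Determined eligible = 69 + 9 + 15 + 44 + 11 = 148
e = 148 / (148 + 37) = 148 / 185 = 0.8000
e × U = 0.8000 × 29 = 23.20
Denom = 148 + 23.20 = 171.20
RR3 = 69 / 171.20 = 0.4030

40.3%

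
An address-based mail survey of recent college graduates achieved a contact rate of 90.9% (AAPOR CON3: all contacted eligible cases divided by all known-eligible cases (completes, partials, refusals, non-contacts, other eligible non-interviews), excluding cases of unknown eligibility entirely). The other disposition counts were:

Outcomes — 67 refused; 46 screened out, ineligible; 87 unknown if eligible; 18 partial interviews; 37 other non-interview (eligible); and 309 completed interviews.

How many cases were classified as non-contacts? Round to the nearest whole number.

Top: 309 + 18 + 67 + 37 = 431
CON3 = 431 / D = 0.909
D = 431 / 0.909 = 474.1
Remaining denominator categories sum to 431
non-contacts = 474.1 − 431 ≈ 43

43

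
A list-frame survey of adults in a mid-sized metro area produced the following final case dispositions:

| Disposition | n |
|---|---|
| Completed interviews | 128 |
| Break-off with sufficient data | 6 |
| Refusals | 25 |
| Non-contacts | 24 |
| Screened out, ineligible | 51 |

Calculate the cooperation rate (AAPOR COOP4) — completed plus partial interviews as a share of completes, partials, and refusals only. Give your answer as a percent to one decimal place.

84.3%

Num → 128 + 6 = 134
Denom → 128 + 6 + 25 = 159
COOP4 = 134 / 159 = 0.8428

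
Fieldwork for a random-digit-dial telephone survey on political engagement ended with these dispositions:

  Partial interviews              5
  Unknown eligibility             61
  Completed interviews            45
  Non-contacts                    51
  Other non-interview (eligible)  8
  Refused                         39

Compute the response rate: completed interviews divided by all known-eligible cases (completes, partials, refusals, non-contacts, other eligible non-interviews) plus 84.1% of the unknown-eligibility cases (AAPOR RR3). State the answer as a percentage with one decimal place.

22.6%

Num: 45
Determined eligible: 45 + 5 + 39 + 51 + 8 = 148
Eligible share of unknowns: 0.8410 × 61 = 51.30
Base: 148 + 51.30 = 199.30
RR3 = 45 / 199.30 = 0.2258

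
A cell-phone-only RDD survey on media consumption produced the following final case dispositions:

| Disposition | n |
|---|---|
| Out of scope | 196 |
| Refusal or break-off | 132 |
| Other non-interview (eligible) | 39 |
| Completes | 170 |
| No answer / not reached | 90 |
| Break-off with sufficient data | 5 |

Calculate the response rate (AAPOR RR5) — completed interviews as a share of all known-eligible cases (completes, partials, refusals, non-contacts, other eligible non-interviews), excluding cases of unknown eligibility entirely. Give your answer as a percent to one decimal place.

Numerator → 170
Denominator → 170 + 5 + 132 + 90 + 39 = 436
RR5 = 170 / 436 = 0.3899

39.0%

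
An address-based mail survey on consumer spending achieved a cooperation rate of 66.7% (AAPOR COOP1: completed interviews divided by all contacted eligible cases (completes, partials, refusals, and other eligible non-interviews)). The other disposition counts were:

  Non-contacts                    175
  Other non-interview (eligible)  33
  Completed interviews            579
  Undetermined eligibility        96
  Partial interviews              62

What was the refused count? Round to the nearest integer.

194

COOP1 = 579 / D = 0.667
D = 579 / 0.667 = 868.1
Other denominator terms total 674
refused = 868.1 − 674 ≈ 194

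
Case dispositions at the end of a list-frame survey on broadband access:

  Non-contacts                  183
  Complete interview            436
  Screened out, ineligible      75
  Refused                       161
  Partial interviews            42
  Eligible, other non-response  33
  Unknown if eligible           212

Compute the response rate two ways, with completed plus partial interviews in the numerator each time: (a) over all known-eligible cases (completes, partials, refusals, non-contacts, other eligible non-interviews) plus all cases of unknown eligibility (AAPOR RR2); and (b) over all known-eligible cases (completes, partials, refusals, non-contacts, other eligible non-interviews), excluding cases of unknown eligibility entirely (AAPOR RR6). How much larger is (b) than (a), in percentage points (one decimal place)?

Num → 436 + 42 = 478
Base → 436 + 42 + 161 + 183 + 33 + 212 = 1067
RR2 = 478 / 1067 = 0.4480
Base → 436 + 42 + 161 + 183 + 33 = 855
RR6 = 478 / 855 = 0.5591
Difference = 55.91 − 44.80 = 11.11 percentage points

11.1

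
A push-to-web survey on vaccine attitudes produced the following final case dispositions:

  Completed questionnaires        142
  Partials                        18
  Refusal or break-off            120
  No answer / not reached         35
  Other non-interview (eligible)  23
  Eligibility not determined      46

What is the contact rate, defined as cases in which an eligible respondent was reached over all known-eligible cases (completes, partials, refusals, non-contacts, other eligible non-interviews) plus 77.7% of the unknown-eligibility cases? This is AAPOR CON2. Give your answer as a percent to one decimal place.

Numerator → 142 + 18 + 120 + 23 = 303
Determined eligible → 142 + 18 + 120 + 35 + 23 = 338
Eligible share of unknowns → 0.7770 × 46 = 35.74
Denominator → 338 + 35.74 = 373.74
CON2 = 303 / 373.74 = 0.8107

81.1%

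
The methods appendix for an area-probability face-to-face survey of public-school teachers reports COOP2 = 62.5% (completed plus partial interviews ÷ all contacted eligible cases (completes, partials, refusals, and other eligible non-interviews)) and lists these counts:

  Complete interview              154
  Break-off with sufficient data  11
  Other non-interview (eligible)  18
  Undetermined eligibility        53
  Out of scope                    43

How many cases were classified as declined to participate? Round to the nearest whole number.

81

Num = 154 + 11 = 165
COOP2 = 165 / D = 0.625
D = 165 / 0.625 = 264.0
Rest of base = 183
declined to participate = 264.0 − 183 ≈ 81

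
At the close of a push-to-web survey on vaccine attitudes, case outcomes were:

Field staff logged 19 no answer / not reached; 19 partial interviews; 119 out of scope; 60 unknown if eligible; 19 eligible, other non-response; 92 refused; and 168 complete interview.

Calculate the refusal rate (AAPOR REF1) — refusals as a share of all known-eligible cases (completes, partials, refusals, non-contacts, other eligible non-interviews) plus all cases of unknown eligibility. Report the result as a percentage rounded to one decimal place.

Numerator → 92
Base → 168 + 19 + 92 + 19 + 19 + 60 = 377
REF1 = 92 / 377 = 0.2440

24.4%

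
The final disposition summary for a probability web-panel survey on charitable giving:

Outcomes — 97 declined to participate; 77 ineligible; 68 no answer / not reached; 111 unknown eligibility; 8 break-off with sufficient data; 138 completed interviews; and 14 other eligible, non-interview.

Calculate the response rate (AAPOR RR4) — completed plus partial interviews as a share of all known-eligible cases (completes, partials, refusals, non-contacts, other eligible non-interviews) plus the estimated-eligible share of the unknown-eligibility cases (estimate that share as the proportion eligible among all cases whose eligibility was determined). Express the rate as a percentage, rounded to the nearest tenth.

35.2%

Num → 138 + 8 = 146
Determined eligible → 138 + 8 + 97 + 68 + 14 = 325
e = 325 / (325 + 77) = 325 / 402 = 0.8085
Estimated eligible among unknowns → 0.8085 × 111 = 89.74
Denominator → 325 + 89.74 = 414.74
RR4 = 146 / 414.74 = 0.3520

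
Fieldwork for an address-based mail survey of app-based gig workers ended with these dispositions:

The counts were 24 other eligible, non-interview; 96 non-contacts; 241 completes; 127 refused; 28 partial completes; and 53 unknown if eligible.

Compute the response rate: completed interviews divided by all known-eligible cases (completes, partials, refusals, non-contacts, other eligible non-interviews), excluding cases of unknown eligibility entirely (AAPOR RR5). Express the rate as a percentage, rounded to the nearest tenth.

Top → 241
Denominator → 241 + 28 + 127 + 96 + 24 = 516
RR5 = 241 / 516 = 0.4671

46.7%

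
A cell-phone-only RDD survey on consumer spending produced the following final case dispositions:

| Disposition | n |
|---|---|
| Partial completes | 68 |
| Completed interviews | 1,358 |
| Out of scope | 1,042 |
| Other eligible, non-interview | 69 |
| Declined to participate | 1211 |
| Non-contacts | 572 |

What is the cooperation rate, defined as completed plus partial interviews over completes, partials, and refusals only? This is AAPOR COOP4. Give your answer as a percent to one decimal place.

Num = 1358 + 68 = 1426
Base = 1358 + 68 + 1211 = 2637
COOP4 = 1426 / 2637 = 0.5408

54.1%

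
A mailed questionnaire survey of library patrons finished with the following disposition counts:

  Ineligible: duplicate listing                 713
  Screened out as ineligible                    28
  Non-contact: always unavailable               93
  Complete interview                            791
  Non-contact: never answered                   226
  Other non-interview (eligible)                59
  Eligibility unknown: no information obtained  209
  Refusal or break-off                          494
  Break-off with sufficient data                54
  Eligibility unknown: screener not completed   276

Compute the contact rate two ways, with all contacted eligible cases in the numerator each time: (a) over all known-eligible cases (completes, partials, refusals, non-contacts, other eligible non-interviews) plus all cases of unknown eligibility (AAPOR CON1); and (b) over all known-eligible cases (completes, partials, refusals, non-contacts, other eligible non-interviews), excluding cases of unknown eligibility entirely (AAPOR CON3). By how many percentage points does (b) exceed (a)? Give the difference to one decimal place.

No answer / not reached = 226 + 93 = 319
Eligibility not determined = 276 + 209 = 485
Screened out, ineligible = 28 + 713 = 741
Numerator = 791 + 54 + 494 + 59 = 1398
Denom = 791 + 54 + 494 + 319 + 59 + 485 = 2202
CON1 = 1398 / 2202 = 0.6349
Denom = 791 + 54 + 494 + 319 + 59 = 1717
CON3 = 1398 / 1717 = 0.8142
Difference = 81.42 − 63.49 = 17.93 percentage points

17.9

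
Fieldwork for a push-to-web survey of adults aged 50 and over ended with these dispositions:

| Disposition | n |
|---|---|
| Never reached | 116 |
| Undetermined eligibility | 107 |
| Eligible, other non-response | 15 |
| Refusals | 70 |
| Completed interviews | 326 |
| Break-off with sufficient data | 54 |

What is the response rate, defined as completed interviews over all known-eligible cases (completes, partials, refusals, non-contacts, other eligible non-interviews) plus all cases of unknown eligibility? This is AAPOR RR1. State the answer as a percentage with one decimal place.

Numerator = 326
Denom = 326 + 54 + 70 + 116 + 15 + 107 = 688
RR1 = 326 / 688 = 0.4738

47.4%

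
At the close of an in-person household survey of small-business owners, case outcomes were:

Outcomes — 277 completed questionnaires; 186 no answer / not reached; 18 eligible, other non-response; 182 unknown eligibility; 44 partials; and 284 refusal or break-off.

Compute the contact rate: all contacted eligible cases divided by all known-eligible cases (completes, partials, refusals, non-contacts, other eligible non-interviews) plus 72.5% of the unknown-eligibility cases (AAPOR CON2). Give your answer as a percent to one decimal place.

66.2%

Num → 277 + 44 + 284 + 18 = 623
Known eligible → 277 + 44 + 284 + 186 + 18 = 809
e × U → 0.7250 × 182 = 131.95
Denom → 809 + 131.95 = 940.95
CON2 = 623 / 940.95 = 0.6621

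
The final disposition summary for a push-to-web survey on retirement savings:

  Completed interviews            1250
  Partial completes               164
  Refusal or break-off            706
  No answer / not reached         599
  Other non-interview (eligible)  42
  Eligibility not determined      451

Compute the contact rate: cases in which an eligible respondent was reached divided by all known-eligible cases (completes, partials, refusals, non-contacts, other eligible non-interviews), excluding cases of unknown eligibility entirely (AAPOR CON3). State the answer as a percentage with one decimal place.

Num → 1250 + 164 + 706 + 42 = 2162
Denom → 1250 + 164 + 706 + 599 + 42 = 2761
CON3 = 2162 / 2761 = 0.7830

78.3%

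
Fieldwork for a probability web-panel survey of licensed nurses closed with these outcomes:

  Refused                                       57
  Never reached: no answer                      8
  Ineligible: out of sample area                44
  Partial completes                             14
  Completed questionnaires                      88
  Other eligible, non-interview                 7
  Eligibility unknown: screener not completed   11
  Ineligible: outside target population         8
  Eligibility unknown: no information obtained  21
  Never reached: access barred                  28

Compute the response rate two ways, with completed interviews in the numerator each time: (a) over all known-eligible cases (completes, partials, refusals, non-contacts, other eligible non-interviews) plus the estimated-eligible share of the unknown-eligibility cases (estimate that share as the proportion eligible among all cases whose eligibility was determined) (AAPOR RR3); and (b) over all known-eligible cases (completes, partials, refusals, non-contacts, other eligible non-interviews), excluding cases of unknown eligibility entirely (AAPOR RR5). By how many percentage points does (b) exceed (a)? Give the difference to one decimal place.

4.9

No answer / not reached = 8 + 28 = 36
Unknown if eligible = 11 + 21 = 32
Not eligible = 8 + 44 = 52
Numerator: 88
Known eligible: 88 + 14 + 57 + 36 + 7 = 202
e = 202 / (202 + 52) = 202 / 254 = 0.7953
Eligible share of unknowns: 0.7953 × 32 = 25.45
Denom: 202 + 25.45 = 227.45
RR3 = 88 / 227.45 = 0.3869
Denom: 88 + 14 + 57 + 36 + 7 = 202
RR5 = 88 / 202 = 0.4356
Difference = 43.56 − 38.69 = 4.87 percentage points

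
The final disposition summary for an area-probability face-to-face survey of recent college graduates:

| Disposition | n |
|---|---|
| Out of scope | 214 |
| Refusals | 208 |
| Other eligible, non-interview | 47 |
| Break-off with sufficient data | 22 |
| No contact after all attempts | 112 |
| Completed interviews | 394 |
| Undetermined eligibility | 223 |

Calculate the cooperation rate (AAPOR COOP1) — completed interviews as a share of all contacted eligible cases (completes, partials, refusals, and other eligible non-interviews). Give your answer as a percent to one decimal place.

Top = 394
Denom = 394 + 22 + 208 + 47 = 671
COOP1 = 394 / 671 = 0.5872

58.7%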